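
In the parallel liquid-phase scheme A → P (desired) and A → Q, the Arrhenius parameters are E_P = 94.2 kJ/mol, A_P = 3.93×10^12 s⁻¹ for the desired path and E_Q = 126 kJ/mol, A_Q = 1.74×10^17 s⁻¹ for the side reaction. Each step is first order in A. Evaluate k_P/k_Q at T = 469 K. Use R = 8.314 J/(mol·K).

With equal orders, S_{P/Q} = k_P/k_Q = (A_P/A_Q)·exp[(E_Q−E_P)/(RT)].
(E_Q−E_P)/(RT) = (126−94.2)×10³/(8.314×469) = 31800/3899 = 8.155.
k_P/k_Q = (3.93×10^12/1.74×10^17)·exp(8.155) = 2.259×10^-5 × 3482 = 0.0786.
Since E_P < E_Q, lowering the temperature improves selectivity toward P.

0.0786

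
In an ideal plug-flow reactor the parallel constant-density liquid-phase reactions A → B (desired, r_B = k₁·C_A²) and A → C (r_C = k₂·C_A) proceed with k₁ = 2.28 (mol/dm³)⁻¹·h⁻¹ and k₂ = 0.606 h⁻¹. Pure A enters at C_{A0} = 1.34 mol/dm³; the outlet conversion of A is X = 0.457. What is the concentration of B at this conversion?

0.485 mol/dm³

C_A = C_{A0}(1−X) = 0.7276 mol/dm³.
Along a PFR/batch, dC_C/dC_A = −r_C/(r_B+r_C) = −k₂/(k₂+k₁·C_A).
Integrating from C_{A0} to C_A: C_C = (0.606/2.28)·ln[(0.606+2.28·1.34)/(0.606+2.28·0.728)] = 0.2658·ln(3.661/2.265) = 0.1276 mol/dm³.
Then C_B = (C_{A0}−C_A) − C_C = 0.6124 − 0.1276 = 0.4847 mol/dm³.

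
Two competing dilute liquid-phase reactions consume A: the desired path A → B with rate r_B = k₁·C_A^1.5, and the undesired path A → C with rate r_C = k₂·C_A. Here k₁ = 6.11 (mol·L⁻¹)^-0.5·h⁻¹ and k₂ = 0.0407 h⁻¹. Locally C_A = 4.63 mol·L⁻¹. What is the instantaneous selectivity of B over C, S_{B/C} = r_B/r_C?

S_{B/C} = r_B/r_C = (k₁·C_A^1.5)/(k₂·C_A) = (k₁/k₂)·C_A^0.5.
= (6.11×4.630^1.5) / (0.0407×4.630) = 60.87/0.1884 = 323.
Since the desired path is higher order in A, keeping C_A high (PFR or concentrated feed) favours B.

323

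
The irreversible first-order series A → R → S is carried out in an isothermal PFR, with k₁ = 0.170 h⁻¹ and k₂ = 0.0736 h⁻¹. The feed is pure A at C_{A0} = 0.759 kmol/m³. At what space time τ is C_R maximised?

8.68 h

The intermediate peaks when r₁ = r₂, i.e. k₁e^(−k₁τ) = k₂e^(−k₂τ), giving τ_opt = ln(k₂/k₁)/(k₂−k₁).
= ln(0.0736/0.170)/(0.0736−0.170) = ln(0.4329)/-0.09640 = -0.8372/-0.09640 = 8.68 h.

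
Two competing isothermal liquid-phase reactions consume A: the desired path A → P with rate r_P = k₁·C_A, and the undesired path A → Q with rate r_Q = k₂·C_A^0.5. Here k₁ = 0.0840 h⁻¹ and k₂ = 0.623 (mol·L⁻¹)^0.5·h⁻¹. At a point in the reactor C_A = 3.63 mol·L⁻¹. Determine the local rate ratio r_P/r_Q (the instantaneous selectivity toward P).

0.257

S_{P/Q} = r_P/r_Q = (k₁·C_A)/(k₂·C_A^0.5) = (k₁/k₂)·C_A^0.5.
= (0.0840×3.630) / (0.623×3.630^0.5) = 0.3049/1.187 = 0.257.
Since the desired path is higher order in A, keeping C_A high (PFR or concentrated feed) favours P.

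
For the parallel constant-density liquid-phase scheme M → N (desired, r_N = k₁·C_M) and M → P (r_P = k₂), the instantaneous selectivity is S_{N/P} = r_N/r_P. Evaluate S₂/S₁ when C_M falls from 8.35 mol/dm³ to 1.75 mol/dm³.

S_{N/P} = (k₁/k₂)·C_M, so S₂/S₁ = (C_{M,2}/C_{M,1}).
= 1.75/8.35 = 0.210.
Selectivity toward N falls as C_M falls — high-concentration operation is favoured.

0.210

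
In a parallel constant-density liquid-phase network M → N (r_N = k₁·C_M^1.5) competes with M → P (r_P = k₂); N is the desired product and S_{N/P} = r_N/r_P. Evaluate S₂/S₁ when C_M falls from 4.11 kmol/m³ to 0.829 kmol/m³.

0.0906

S_{N/P} = (k₁/k₂)·C_M^1.5, so S₂/S₁ = (C_{M,2}/C_{M,1})^1.5.
= (0.829/4.11)^1.5 = (0.2017)^1.5 = 0.0906.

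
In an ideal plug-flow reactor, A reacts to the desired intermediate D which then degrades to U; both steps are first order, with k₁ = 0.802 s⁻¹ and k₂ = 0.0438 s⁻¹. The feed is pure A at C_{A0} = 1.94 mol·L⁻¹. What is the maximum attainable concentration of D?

1.64 mol·L⁻¹

At the optimum, C_{D,max}/C_{A0} = (k₁/k₂)^[k₂/(k₂−k₁)].
= (0.802/0.0438)^(0.0438/(0.0438−0.802)) = (18.31)^(-0.05777) = 0.8454.
C_{D,max} = 0.8454×1.94 = 1.64 mol·L⁻¹.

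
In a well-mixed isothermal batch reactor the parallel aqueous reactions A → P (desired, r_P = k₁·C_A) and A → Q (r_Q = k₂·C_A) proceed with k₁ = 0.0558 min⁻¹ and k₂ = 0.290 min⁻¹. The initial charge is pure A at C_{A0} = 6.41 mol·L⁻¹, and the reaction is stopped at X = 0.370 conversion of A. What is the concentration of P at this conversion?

0.383 mol·L⁻¹

C_A = C_{A0}(1−X) = 4.038 mol·L⁻¹.
Both paths are first order in A, so the instantaneous fraction to P is constant: dC_P/d(−C_A) = k₁/(k₁+k₂) = 0.1614.
C_P = 0.1614·(C_{A0}−C_A) = 0.1614×2.372 = 0.383 mol·L⁻¹.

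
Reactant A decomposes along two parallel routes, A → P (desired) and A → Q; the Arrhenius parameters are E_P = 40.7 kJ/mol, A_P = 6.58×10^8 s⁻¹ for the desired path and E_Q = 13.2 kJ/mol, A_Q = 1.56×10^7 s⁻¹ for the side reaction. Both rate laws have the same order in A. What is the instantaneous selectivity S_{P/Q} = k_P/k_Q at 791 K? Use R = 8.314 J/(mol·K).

k_P/k_Q = (A_P/A_Q)·exp[−(E_P−E_Q)/(RT)] = (A_P/A_Q)·exp[(E_Q−E_P)/(RT)].
(E_Q−E_P)/(RT) = (13.2−40.7)×10³/(8.314×791) = -27500/6576 = -4.182.
k_P/k_Q = (6.58×10^8/1.56×10^7)·exp(-4.182) = 42.18 × 0.01527 = 0.644.

0.644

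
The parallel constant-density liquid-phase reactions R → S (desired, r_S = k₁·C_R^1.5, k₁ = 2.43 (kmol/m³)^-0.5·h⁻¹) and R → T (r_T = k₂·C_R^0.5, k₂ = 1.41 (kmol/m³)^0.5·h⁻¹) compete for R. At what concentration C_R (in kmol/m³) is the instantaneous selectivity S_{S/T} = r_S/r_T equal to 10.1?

5.86 kmol/m³

S_{S/T} = (k₁/k₂)·C_R ⇒ C_R = S·k₂/k₁.
= 10.1×1.41/2.43 = 5.86 kmol/m³.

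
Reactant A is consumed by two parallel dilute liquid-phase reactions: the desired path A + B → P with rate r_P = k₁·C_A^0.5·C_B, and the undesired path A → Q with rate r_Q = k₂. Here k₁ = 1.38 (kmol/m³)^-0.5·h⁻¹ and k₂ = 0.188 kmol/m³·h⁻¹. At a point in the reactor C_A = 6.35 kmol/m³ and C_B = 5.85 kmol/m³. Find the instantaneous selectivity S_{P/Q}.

S_{P/Q} = r_P/r_Q = (k₁·C_A^0.5·C_B)/(k₂) = (k₁/k₂)·C_A^0.5·C_B.
= (1.38×6.350^0.5×5.850) / (0.188) = 20.34/0.1880 = 108.

108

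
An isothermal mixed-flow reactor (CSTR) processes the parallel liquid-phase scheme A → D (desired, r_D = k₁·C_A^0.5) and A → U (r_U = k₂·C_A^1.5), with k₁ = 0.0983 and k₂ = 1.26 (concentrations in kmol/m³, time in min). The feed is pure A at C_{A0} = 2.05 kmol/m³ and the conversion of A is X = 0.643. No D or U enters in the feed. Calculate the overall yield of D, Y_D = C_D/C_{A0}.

0.0619

Exit C_A = C_{A0}(1−X) = 2.05×0.357 = 0.7318 kmol/m³.
In a CSTR the entire volume is at exit conditions, so r_D = 0.0983×0.7318^0.5 = 0.08409 and r_U = 1.26×0.7318^1.5 = 0.7889.
Fraction of consumed A going to D: r_D/(r_D+r_U) = 0.09633.
C_D = 0.09633·C_{A0}·X = 0.09633×2.05×0.643 = 0.127 kmol/m³; Y_D = C_D/C_{A0} = 0.0619.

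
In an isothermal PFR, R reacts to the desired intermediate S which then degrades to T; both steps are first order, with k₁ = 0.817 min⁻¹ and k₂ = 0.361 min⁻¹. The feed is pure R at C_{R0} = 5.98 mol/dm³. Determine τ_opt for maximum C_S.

1.79 min

For first-order series the maximum of C_S occurs at τ_opt = ln(k₂/k₁)/(k₂−k₁).
= ln(0.361/0.817)/(0.361−0.817) = ln(0.4419)/-0.4560 = -0.8168/-0.4560 = 1.79 min.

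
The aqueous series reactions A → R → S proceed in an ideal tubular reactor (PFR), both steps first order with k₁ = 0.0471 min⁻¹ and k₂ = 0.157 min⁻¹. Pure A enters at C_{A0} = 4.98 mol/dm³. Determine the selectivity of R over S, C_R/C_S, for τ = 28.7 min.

0.167

For first-order series with pure A initially, C_R(τ) = k₁C_{A0}/(k₂−k₁)·(e^(−k₁τ) − e^(−k₂τ)).
e^(−k₁τ) = e^(−0.0471×28.7) = e^(−1.352) = 0.2588; e^(−k₂τ) = e^(−4.506) = 0.01104.
C_R = 0.0471×4.98/(0.157−0.0471) × (0.2588−0.01104) = 2.134×0.2477 = 0.5287 mol/dm³.
C_A = C_{A0}e^(−k₁τ) = 1.289 mol/dm³, so C_S = C_{A0}−C_A−C_R = 3.163 mol/dm³; C_R/C_S = 0.167.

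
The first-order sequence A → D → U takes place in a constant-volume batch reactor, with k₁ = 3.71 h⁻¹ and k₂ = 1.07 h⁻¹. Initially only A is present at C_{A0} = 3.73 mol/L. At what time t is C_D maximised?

The intermediate peaks when r₁ = r₂, i.e. k₁e^(−k₁t) = k₂e^(−k₂t), giving t_opt = ln(k₂/k₁)/(k₂−k₁).
= ln(1.07/3.71)/(1.07−3.71) = ln(0.2884)/-2.640 = -1.243/-2.640 = 0.471 h.

0.471 h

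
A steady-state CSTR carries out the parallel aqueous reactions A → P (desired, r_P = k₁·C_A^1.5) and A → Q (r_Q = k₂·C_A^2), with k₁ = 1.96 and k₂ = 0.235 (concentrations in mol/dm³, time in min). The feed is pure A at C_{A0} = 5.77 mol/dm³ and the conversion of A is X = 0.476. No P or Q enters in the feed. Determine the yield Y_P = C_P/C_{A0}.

0.394

Exit C_A = C_{A0}(1−X) = 5.77×0.524 = 3.023 mol/dm³.
A CSTR operates uniformly at the exit composition, giving r_P = 10.30 and r_Q = 2.148 (each k·C_A^n at C_A = 3.023).
Fraction of consumed A going to P: r_P/(r_P+r_Q) = 0.8275.
C_P = 0.8275·C_{A0}·X = 0.8275×5.77×0.476 = 2.27 mol/dm³; Y_P = C_P/C_{A0} = 0.394.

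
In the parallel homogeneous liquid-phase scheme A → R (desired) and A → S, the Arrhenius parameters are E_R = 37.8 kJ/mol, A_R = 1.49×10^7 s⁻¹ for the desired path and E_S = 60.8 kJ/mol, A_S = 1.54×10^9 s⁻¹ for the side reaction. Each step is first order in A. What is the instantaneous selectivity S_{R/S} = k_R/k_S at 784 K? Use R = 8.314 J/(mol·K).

0.330

With equal orders, S_{R/S} = k_R/k_S = (A_R/A_S)·exp[(E_S−E_R)/(RT)].
(E_S−E_R)/(RT) = (60.8−37.8)×10³/(8.314×784) = 23000/6518 = 3.529.
k_R/k_S = (1.49×10^7/1.54×10^9)·exp(3.529) = 0.009675 × 34.08 = 0.330.
Since E_R < E_S, lowering the temperature improves selectivity toward R.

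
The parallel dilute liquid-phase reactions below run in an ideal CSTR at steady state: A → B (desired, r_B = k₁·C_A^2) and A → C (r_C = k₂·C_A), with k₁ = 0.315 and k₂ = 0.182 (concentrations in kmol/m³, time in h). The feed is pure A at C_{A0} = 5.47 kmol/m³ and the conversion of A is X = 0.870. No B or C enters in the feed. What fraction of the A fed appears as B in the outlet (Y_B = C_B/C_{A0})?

Exit C_A = C_{A0}(1−X) = 5.47×0.130 = 0.7111 kmol/m³.
In a CSTR the entire volume is at exit conditions, so r_B = 0.315×0.7111^2 = 0.1593 and r_C = 0.182×0.7111 = 0.1294.
Fraction of consumed A going to B: r_B/(r_B+r_C) = 0.5517.
C_B = 0.5517·C_{A0}·X = 0.5517×5.47×0.870 = 2.63 kmol/m³; Y_B = C_B/C_{A0} = 0.480.

0.480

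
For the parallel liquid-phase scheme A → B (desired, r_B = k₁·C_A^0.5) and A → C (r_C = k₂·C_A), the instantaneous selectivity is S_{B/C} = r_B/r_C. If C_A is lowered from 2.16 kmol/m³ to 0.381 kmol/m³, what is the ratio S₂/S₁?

S_{B/C} = (k₁/k₂)·C_A^-0.5, so S₂/S₁ = (C_{A,2}/C_{A,1})^-0.5.
= (0.381/2.16)^(-0.5) = (0.1764)^(-0.5) = 2.38.
Selectivity toward B rises as C_A falls — low-concentration operation is favoured.

2.38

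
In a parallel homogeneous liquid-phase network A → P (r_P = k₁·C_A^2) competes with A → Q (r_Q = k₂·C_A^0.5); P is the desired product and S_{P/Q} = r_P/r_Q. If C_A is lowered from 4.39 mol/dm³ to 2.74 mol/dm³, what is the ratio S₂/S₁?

S_{P/Q} = (k₁/k₂)·C_A^1.5, so S₂/S₁ = (C_{A,2}/C_{A,1})^1.5.
= (2.74/4.39)^1.5 = (0.6241)^1.5 = 0.493.

0.493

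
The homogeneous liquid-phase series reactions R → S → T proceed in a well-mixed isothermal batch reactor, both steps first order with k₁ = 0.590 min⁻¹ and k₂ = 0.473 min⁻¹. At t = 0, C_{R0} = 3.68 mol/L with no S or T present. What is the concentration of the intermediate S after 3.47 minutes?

For first-order series with pure R initially, C_S(t) = k₁C_{R0}/(k₂−k₁)·(e^(−k₁t) − e^(−k₂t)).
e^(−k₁t) = e^(−0.590×3.47) = e^(−2.047) = 0.1291; e^(−k₂t) = e^(−1.641) = 0.1937.
C_S = 0.590×3.68/(0.473−0.590) × (0.1291−0.1937) = (-18.56)×(-0.06464) = 1.200 mol/L.

1.20 mol/L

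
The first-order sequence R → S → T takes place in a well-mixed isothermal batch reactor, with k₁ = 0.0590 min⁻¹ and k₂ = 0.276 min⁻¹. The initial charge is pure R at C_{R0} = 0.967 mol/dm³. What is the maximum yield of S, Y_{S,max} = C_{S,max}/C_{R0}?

0.141

For a first-order series the maximum intermediate yield is C_{S,max}/C_{R0} = (k₁/k₂)^[k₂/(k₂−k₁)].
= (0.0590/0.276)^(0.276/(0.276−0.0590)) = (0.2138)^(1.272) = 0.1405.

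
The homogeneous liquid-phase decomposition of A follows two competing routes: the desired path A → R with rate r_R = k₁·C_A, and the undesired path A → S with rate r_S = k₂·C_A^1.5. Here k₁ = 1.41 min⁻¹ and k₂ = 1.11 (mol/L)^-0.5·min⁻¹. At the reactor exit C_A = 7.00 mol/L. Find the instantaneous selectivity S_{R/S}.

0.480

S_{R/S} = r_R/r_S = (k₁·C_A)/(k₂·C_A^1.5) = (k₁/k₂)·C_A^-0.5.
= (1.41×7.000) / (1.11×7.000^1.5) = 9.870/20.56 = 0.480.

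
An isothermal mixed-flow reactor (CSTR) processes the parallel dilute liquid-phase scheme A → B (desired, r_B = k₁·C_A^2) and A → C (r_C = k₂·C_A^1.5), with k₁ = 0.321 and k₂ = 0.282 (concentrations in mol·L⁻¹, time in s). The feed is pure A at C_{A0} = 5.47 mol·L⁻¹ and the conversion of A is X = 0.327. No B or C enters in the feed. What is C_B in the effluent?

Exit C_A = C_{A0}(1−X) = 5.47×0.673 = 3.681 mol·L⁻¹.
In a CSTR the entire volume is at exit conditions, so r_B = 0.321×3.681^2 = 4.350 and r_C = 0.282×3.681^1.5 = 1.992.
Fraction of consumed A going to B: r_B/(r_B+r_C) = 0.6859.
C_B = 0.6859·C_{A0}·X = 0.6859×5.47×0.327 = 1.23 mol·L⁻¹.

1.23 mol·L⁻¹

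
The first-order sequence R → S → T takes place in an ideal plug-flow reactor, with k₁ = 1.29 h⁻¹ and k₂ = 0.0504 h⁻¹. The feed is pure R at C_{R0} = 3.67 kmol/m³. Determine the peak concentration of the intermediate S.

For a first-order series the maximum intermediate yield is C_{S,max}/C_{R0} = (k₁/k₂)^[k₂/(k₂−k₁)].
= (1.29/0.0504)^(0.0504/(0.0504−1.29)) = (25.60)^(-0.04066) = 0.8765.
C_{S,max} = 0.8765×3.67 = 3.22 kmol/m³.

3.22 kmol/m³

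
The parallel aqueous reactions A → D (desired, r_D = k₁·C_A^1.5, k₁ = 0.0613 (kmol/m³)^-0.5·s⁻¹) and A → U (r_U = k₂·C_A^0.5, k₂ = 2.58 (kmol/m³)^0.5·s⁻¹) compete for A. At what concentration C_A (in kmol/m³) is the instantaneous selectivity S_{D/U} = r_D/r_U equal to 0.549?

23.1 kmol/m³

S_{D/U} = (k₁/k₂)·C_A ⇒ C_A = S·k₂/k₁.
= 0.549×2.58/0.0613 = 23.1 kmol/m³.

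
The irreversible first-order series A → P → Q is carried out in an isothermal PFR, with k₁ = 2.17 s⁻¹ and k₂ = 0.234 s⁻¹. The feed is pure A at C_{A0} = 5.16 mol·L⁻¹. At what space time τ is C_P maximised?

1.15 s

For first-order series the maximum of C_P occurs at τ_opt = ln(k₂/k₁)/(k₂−k₁).
= ln(0.234/2.17)/(0.234−2.17) = ln(0.1078)/-1.936 = -2.227/-1.936 = 1.15 s.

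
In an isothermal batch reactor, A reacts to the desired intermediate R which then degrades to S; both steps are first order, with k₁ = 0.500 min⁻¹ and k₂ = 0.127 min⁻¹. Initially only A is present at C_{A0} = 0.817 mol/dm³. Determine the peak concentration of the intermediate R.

0.512 mol/dm³

Evaluating C_R at t_opt = ln(k₂/k₁)/(k₂−k₁) gives C_{R,max}/C_{A0} = (k₁/k₂)^[k₂/(k₂−k₁)].
= (0.500/0.127)^(0.127/(0.127−0.500)) = (3.937)^(-0.3405) = 0.6271.
C_{R,max} = 0.6271×0.817 = 0.512 mol/dm³.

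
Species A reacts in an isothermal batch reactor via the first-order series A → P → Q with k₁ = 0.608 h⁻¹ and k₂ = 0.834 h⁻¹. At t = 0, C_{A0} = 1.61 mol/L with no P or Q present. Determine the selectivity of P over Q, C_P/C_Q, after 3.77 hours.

Solving the coupled first-order balances gives C_P(t) = [k₁/(k₂−k₁)]·C_{A0}·(e^(−k₁t) − e^(−k₂t)).
e^(−k₁t) = e^(−0.608×3.77) = e^(−2.292) = 0.1010; e^(−k₂t) = e^(−3.144) = 0.04310.
C_P = 0.608×1.61/(0.834−0.608) × (0.1010−0.04310) = 4.331×0.05795 = 0.2510 mol/L.
C_A = C_{A0}e^(−k₁t) = 0.1627 mol/L, so C_Q = C_{A0}−C_A−C_P = 1.196 mol/L; C_P/C_Q = 0.210.

0.210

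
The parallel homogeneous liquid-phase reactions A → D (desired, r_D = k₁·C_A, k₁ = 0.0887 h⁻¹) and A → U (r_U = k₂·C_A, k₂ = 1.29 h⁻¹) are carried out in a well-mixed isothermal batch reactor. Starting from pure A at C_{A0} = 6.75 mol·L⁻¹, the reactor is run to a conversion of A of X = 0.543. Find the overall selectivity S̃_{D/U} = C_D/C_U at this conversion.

C_A = C_{A0}(1−X) = 3.085 mol·L⁻¹.
Both paths are first order in A, so the instantaneous fraction to D is constant: dC_D/d(−C_A) = k₁/(k₁+k₂) = 0.06434.
C_D = 0.06434·(C_{A0}−C_A) = 0.06434×3.665 = 0.236 mol·L⁻¹.
C_U = (C_{A0}−C_A)−C_D = 3.429 mol·L⁻¹; S̃_{D/U} = 0.2358/3.429 = 0.0688.

0.0688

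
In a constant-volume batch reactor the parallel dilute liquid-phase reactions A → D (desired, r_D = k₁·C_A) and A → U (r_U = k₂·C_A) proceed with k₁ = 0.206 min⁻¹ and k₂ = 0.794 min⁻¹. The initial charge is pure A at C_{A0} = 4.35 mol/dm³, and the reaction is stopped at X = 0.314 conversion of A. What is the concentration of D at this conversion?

0.281 mol/dm³

C_A = C_{A0}(1−X) = 2.984 mol/dm³.
Both paths are first order in A, so the instantaneous fraction to D is constant: dC_D/d(−C_A) = k₁/(k₁+k₂) = 0.2060.
C_D = 0.2060·(C_{A0}−C_A) = 0.2060×1.366 = 0.281 mol/dm³.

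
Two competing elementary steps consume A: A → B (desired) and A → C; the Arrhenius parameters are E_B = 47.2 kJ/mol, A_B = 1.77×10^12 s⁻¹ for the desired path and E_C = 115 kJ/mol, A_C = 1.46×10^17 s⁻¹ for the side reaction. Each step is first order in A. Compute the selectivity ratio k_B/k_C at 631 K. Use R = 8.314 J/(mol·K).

4.97

Since both paths have the same order in A, the concentration cancels and S_{B/C} = k_B/k_C = (A_B/A_C)·exp[(E_C−E_B)/(RT)].
(E_C−E_B)/(RT) = (115−47.2)×10³/(8.314×631) = 67800/5246 = 12.92.
k_B/k_C = (1.77×10^12/1.46×10^17)·exp(12.92) = 1.212×10^-5 × 4.100×10^5 = 4.97.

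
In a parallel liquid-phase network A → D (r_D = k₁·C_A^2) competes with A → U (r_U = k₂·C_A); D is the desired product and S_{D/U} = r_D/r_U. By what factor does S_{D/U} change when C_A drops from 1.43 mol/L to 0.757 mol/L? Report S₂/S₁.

0.529

S_{D/U} = (k₁/k₂)·C_A, so S₂/S₁ = (C_{A,2}/C_{A,1}).
= 0.757/1.43 = 0.529.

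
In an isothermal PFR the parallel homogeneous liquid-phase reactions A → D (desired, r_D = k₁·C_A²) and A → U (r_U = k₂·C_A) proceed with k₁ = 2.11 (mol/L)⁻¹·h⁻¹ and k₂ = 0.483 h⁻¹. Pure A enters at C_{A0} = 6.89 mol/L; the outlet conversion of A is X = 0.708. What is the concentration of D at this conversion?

C_A = C_{A0}(1−X) = 2.012 mol/L.
Along a PFR/batch, dC_U/dC_A = −r_U/(r_D+r_U) = −k₂/(k₂+k₁·C_A).
Integrating from C_{A0} to C_A: C_U = (0.483/2.11)·ln[(0.483+2.11·6.89)/(0.483+2.11·2.01)] = 0.2289·ln(15.02/4.728) = 0.2646 mol/L.
Then C_D = (C_{A0}−C_A) − C_U = 4.878 − 0.2646 = 4.614 mol/L.

4.61 mol/L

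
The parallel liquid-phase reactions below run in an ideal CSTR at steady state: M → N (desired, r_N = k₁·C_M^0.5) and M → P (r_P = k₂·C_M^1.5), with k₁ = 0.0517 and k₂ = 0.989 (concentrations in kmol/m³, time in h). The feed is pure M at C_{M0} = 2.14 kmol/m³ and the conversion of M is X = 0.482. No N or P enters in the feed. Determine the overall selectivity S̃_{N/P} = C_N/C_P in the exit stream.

0.0472

Exit C_M = C_{M0}(1−X) = 2.14×0.518 = 1.109 kmol/m³.
In a CSTR the entire volume is at exit conditions, so r_N = 0.0517×1.109^0.5 = 0.05443 and r_P = 0.989×1.109^1.5 = 1.154.
Overall selectivity = C_N/C_P = r_Nτ/(r_Pτ) = r_N/r_P = 0.0472.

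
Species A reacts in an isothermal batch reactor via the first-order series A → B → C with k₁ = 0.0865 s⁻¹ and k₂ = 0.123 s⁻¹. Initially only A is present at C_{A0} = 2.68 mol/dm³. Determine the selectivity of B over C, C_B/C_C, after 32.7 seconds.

For first-order series with pure A initially, C_B(t) = k₁C_{A0}/(k₂−k₁)·(e^(−k₁t) − e^(−k₂t)).
e^(−k₁t) = e^(−0.0865×32.7) = e^(−2.829) = 0.05910; e^(−k₂t) = e^(−4.022) = 0.01792.
C_B = 0.0865×2.68/(0.123−0.0865) × (0.05910−0.01792) = 6.351×0.04118 = 0.2616 mol/dm³.
C_A = C_{A0}e^(−k₁t) = 0.1584 mol/dm³, so C_C = C_{A0}−C_A−C_B = 2.260 mol/dm³; C_B/C_C = 0.116.

0.116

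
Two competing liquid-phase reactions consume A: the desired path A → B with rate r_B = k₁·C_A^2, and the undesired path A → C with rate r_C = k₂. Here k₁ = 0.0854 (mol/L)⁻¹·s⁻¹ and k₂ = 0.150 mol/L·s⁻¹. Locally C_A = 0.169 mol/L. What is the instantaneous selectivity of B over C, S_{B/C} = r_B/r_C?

0.0163

S_{B/C} = r_B/r_C = (k₁·C_A^2)/(k₂) = (k₁/k₂)·C_A^2.
= (0.0854×0.1690^2) / (0.150) = 0.002439/0.1500 = 0.0163.
Since the desired path is higher order in A, keeping C_A high (PFR or concentrated feed) favours B.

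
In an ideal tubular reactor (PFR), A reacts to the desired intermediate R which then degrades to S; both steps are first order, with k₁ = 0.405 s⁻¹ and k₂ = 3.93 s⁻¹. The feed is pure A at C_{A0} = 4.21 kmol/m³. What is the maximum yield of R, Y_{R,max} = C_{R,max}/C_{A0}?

0.0794

Evaluating C_R at τ_opt = ln(k₂/k₁)/(k₂−k₁) gives C_{R,max}/C_{A0} = (k₁/k₂)^[k₂/(k₂−k₁)].
= (0.405/3.93)^(3.93/(3.93−0.405)) = (0.1031)^(1.115) = 0.07937.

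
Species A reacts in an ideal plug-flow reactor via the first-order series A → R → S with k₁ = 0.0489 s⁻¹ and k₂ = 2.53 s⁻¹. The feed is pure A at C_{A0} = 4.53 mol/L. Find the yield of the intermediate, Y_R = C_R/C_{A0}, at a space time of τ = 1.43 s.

0.0178

The intermediate concentration in a first-order A→B→C sequence is C_R = k₁C_{A0}(e^(−k₁τ) − e^(−k₂τ))/(k₂−k₁).
e^(−k₁τ) = e^(−0.0489×1.43) = e^(−0.06993) = 0.9325; e^(−k₂τ) = e^(−3.618) = 0.02684.
C_R = 0.0489×4.53/(2.53−0.0489) × (0.9325−0.02684) = 0.08928×0.9056 = 0.08086 mol/L.
Y_R = C_R/C_{A0} = 0.08086/4.53 = 0.0178.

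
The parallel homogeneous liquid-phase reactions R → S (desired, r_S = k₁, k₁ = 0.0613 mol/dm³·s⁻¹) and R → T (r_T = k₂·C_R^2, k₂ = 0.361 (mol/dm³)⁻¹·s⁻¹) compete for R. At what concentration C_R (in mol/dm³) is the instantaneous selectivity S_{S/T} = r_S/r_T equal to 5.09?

0.183 mol/dm³

S_{S/T} = (k₁/k₂)·C_R^-2 ⇒ C_R = (S·k₂/k₁)^(-0.5).
= (5.09×0.361/0.0613)^(-0.5) = (29.98)^(-0.5) = 0.183 mol/dm³.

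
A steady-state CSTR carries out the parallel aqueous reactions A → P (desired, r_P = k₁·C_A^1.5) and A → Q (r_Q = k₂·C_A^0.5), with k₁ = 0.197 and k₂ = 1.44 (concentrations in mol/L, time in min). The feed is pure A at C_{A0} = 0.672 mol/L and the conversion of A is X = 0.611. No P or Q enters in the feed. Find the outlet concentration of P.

Exit C_A = C_{A0}(1−X) = 0.672×0.389 = 0.2614 mol/L.
In a CSTR the entire volume is at exit conditions, so r_P = 0.197×0.2614^1.5 = 0.02633 and r_Q = 1.44×0.2614^0.5 = 0.7362.
Fraction of consumed A going to P: r_P/(r_P+r_Q) = 0.03453.
C_P = 0.03453·C_{A0}·X = 0.03453×0.672×0.611 = 0.0142 mol/L.

0.0142 mol/L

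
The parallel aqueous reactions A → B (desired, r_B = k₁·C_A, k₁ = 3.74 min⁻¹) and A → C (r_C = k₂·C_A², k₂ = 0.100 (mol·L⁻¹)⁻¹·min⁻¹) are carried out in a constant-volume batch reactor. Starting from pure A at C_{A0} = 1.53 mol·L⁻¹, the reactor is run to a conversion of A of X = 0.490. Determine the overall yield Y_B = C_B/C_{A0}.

0.475

C_A = C_{A0}(1−X) = 0.7803 mol·L⁻¹.
Along a PFR/batch, dC_B/dC_A = −r_B/(r_B+r_C) = −k₁/(k₁+k₂·C_A).
Integrating from C_{A0} to C_A: C_B = (3.74/0.100)·ln[(3.74+0.100·1.53)/(3.74+0.100·0.780)] = 37.40·ln(3.893/3.818) = 0.7273 mol·L⁻¹.
Y_B = C_B/C_{A0} = 0.7273/1.53 = 0.475.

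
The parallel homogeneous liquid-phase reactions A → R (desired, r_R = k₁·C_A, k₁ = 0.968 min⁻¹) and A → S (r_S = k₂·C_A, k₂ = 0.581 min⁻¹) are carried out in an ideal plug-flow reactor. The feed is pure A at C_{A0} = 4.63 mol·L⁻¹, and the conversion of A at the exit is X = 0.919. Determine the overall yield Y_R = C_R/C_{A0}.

C_A = C_{A0}(1−X) = 0.3750 mol·L⁻¹.
Both paths are first order in A, so the instantaneous fraction to R is constant: dC_R/d(−C_A) = k₁/(k₁+k₂) = 0.6249.
C_R = 0.6249·(C_{A0}−C_A) = 0.6249×4.255 = 2.66 mol·L⁻¹.
Y_R = C_R/C_{A0} = 2.659/4.63 = 0.574.

0.574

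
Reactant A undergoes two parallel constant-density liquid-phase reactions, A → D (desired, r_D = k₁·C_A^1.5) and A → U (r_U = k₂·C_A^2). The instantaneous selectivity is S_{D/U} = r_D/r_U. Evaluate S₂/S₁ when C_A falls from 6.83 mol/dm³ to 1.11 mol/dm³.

S_{D/U} = (k₁/k₂)·C_A^-0.5, so S₂/S₁ = (C_{A,2}/C_{A,1})^-0.5.
= (1.11/6.83)^(-0.5) = (0.1625)^(-0.5) = 2.48.

2.48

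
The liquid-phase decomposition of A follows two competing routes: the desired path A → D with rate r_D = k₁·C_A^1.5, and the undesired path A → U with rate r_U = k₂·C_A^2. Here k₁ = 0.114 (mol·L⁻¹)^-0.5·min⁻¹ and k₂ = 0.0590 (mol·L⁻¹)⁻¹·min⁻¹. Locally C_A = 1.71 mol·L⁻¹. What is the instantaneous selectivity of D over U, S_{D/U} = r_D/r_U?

S_{D/U} = r_D/r_U = (k₁·C_A^1.5)/(k₂·C_A^2) = (k₁/k₂)·C_A^-0.5.
= (0.114×1.710^1.5) / (0.0590×1.710^2) = 0.2549/0.1725 = 1.48.

1.48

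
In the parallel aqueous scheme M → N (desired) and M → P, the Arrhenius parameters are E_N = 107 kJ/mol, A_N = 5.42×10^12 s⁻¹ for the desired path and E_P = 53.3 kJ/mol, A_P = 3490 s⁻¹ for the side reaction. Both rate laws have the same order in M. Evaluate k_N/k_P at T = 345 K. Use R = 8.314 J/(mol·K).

Since both paths have the same order in M, the concentration cancels and S_{N/P} = k_N/k_P = (A_N/A_P)·exp[(E_P−E_N)/(RT)].
(E_P−E_N)/(RT) = (53.3−107)×10³/(8.314×345) = -53700/2868 = -18.72.
k_N/k_P = (5.42×10^12/3490)·exp(-18.72) = 1.553×10^9 × 7.401×10^-9 = 11.5.

11.5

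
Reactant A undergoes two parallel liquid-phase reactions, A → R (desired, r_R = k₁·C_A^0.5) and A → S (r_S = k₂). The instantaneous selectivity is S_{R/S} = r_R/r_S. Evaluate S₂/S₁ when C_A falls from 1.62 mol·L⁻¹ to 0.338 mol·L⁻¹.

0.457

S_{R/S} = (k₁/k₂)·C_A^0.5, so S₂/S₁ = (C_{A,2}/C_{A,1})^0.5.
= (0.338/1.62)^0.5 = (0.2086)^0.5 = 0.457.
Selectivity toward R falls as C_A falls — high-concentration operation is favoured.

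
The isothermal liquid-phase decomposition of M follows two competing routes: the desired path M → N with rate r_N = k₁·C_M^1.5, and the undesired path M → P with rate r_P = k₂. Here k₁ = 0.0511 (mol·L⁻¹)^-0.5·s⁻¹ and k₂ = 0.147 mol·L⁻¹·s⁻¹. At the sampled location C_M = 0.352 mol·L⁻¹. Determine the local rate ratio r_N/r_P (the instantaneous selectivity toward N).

0.0726

S_{N/P} = r_N/r_P = (k₁·C_M^1.5)/(k₂) = (k₁/k₂)·C_M^1.5.
= (0.0511×0.3520^1.5) / (0.147) = 0.01067/0.1470 = 0.0726.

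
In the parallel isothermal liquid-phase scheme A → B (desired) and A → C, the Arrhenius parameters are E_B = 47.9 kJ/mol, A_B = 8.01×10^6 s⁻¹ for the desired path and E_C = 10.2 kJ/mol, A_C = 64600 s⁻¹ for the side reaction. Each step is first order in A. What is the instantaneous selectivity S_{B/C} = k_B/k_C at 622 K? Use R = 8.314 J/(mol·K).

Since both paths have the same order in A, the concentration cancels and S_{B/C} = k_B/k_C = (A_B/A_C)·exp[(E_C−E_B)/(RT)].
(E_C−E_B)/(RT) = (10.2−47.9)×10³/(8.314×622) = -37700/5171 = -7.290.
k_B/k_C = (8.01×10^6/64600)·exp(-7.290) = 124.0 × 6.822×10^-4 = 0.0846.

0.0846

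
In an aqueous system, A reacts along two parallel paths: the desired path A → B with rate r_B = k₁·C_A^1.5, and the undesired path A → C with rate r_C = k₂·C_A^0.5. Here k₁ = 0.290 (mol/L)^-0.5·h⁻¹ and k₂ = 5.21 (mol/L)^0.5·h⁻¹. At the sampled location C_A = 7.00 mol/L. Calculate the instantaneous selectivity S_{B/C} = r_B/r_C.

S_{B/C} = r_B/r_C = (k₁·C_A^1.5)/(k₂·C_A^0.5) = (k₁/k₂)·C_A.
= (0.290×7.000^1.5) / (5.21×7.000^0.5) = 5.371/13.78 = 0.390.
Since the desired path is higher order in A, keeping C_A high (PFR or concentrated feed) favours B.

0.390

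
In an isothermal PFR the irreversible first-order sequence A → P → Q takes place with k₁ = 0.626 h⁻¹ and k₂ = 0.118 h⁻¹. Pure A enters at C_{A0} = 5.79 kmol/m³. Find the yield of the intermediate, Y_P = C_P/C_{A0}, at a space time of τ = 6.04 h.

0.576

For first-order series with pure A initially, C_P(τ) = k₁C_{A0}/(k₂−k₁)·(e^(−k₁τ) − e^(−k₂τ)).
e^(−k₁τ) = e^(−0.626×6.04) = e^(−3.781) = 0.02280; e^(−k₂τ) = e^(−0.7127) = 0.4903.
C_P = 0.626×5.79/(0.118−0.626) × (0.02280−0.4903) = (-7.135)×(-0.4675) = 3.336 kmol/m³.
Y_P = C_P/C_{A0} = 3.336/5.79 = 0.576.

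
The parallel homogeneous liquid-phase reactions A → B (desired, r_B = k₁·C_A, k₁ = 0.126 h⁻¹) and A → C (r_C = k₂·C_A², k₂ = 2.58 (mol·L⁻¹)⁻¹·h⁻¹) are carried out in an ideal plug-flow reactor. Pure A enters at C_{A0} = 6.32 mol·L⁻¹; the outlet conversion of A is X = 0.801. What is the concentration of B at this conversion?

0.0774 mol·L⁻¹

C_A = C_{A0}(1−X) = 1.258 mol·L⁻¹.
Along a PFR/batch, dC_B/dC_A = −r_B/(r_B+r_C) = −k₁/(k₁+k₂·C_A).
Integrating from C_{A0} to C_A: C_B = (0.126/2.58)·ln[(0.126+2.58·6.32)/(0.126+2.58·1.26)] = 0.04884·ln(16.43/3.371) = 0.07736 mol·L⁻¹.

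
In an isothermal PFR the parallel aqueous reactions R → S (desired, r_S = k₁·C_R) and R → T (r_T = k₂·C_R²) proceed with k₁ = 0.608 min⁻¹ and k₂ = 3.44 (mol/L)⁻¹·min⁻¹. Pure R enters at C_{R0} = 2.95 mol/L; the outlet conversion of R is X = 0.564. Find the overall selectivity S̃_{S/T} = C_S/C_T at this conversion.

C_R = C_{R0}(1−X) = 1.286 mol/L.
Along a PFR/batch, dC_S/dC_R = −r_S/(r_S+r_T) = −k₁/(k₁+k₂·C_R).
Integrating from C_{R0} to C_R: C_S = (0.608/3.44)·ln[(0.608+3.44·2.95)/(0.608+3.44·1.29)] = 0.1767·ln(10.76/5.033) = 0.1342 mol/L.
C_T = (C_{R0}−C_R)−C_S = 1.530 mol/L; S̃_{S/T} = 0.1342/1.530 = 0.0878.

0.0878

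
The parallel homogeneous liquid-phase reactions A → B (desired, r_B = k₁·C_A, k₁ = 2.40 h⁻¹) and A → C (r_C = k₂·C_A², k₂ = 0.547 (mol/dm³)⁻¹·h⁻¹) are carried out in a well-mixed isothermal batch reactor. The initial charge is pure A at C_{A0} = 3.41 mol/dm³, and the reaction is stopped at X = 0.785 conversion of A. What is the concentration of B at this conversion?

1.85 mol/dm³

C_A = C_{A0}(1−X) = 0.7331 mol/dm³.
Along a PFR/batch, dC_B/dC_A = −r_B/(r_B+r_C) = −k₁/(k₁+k₂·C_A).
Integrating from C_{A0} to C_A: C_B = (2.40/0.547)·ln[(2.40+0.547·3.41)/(2.40+0.547·0.733)] = 4.388·ln(4.265/2.801) = 1.845 mol/dm³.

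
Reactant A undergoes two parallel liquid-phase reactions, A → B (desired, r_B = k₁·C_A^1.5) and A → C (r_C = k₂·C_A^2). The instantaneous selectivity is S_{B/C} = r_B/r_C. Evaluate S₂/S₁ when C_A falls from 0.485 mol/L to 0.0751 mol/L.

2.54

S_{B/C} = (k₁/k₂)·C_A^-0.5, so S₂/S₁ = (C_{A,2}/C_{A,1})^-0.5.
= (0.0751/0.485)^(-0.5) = (0.1548)^(-0.5) = 2.54.
Selectivity toward B rises as C_A falls — low-concentration operation is favoured.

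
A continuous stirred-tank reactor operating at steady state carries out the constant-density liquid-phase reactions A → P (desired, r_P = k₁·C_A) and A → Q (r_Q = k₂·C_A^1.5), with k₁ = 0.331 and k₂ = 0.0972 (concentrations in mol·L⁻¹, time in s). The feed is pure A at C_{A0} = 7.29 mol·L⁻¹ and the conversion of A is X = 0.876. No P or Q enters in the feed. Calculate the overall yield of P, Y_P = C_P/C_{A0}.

0.685

Exit C_A = C_{A0}(1−X) = 7.29×0.124 = 0.9040 mol·L⁻¹.
Rates in a CSTR are evaluated at the outlet concentration: r_P = 0.331×0.9040 = 0.2992, r_Q = 0.0972×0.9040^1.5 = 0.08354.
Fraction of consumed A going to P: r_P/(r_P+r_Q) = 0.7817.
C_P = 0.7817·C_{A0}·X = 0.7817×7.29×0.876 = 4.99 mol·L⁻¹; Y_P = C_P/C_{A0} = 0.685.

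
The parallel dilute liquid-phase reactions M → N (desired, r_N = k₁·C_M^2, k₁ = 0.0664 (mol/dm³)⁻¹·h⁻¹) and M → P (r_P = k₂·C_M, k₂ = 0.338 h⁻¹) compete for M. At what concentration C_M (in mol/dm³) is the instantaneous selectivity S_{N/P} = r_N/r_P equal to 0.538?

2.74 mol/dm³

S_{N/P} = (k₁/k₂)·C_M ⇒ C_M = S·k₂/k₁.
= 0.538×0.338/0.0664 = 2.74 mol/dm³.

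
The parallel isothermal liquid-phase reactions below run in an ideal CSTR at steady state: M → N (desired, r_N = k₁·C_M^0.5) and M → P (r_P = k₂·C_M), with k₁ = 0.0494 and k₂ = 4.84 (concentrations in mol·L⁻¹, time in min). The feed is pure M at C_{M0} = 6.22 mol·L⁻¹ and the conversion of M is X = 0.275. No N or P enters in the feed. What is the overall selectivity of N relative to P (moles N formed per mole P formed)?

0.00481

Exit C_M = C_{M0}(1−X) = 6.22×0.725 = 4.510 mol·L⁻¹.
Rates in a CSTR are evaluated at the outlet concentration: r_N = 0.0494×4.510^0.5 = 0.1049, r_P = 4.84×4.510 = 21.83.
Overall selectivity = C_N/C_P = r_Nτ/(r_Pτ) = r_N/r_P = 0.00481.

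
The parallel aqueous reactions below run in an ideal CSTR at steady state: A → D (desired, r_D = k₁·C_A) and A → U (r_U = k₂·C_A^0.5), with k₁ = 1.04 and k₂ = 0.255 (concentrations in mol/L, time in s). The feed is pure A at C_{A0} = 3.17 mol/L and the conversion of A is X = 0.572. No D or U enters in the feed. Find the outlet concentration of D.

1.50 mol/L

Exit C_A = C_{A0}(1−X) = 3.17×0.428 = 1.357 mol/L.
A CSTR operates uniformly at the exit composition, giving r_D = 1.411 and r_U = 0.2970 (each k·C_A^n at C_A = 1.357).
Fraction of consumed A going to D: r_D/(r_D+r_U) = 0.8261.
C_D = 0.8261·C_{A0}·X = 0.8261×3.17×0.572 = 1.50 mol/L.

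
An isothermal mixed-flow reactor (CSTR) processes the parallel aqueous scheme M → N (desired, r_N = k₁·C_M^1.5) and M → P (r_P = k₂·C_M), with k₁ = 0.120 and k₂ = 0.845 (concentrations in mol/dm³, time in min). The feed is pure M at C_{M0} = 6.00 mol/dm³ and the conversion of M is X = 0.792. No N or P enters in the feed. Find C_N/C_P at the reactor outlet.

0.159

Exit C_M = C_{M0}(1−X) = 6.00×0.208 = 1.248 mol/dm³.
A CSTR operates uniformly at the exit composition, giving r_N = 0.1673 and r_P = 1.055 (each k·C_M^n at C_M = 1.248).
Overall selectivity = C_N/C_P = r_Nτ/(r_Pτ) = r_N/r_P = 0.159.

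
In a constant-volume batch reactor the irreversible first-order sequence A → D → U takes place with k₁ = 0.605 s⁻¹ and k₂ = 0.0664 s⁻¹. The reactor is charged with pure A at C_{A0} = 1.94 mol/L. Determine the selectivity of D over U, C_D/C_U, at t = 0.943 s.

For first-order series with pure A initially, C_D(t) = k₁C_{A0}/(k₂−k₁)·(e^(−k₁t) − e^(−k₂t)).
e^(−k₁t) = e^(−0.605×0.943) = e^(−0.5705) = 0.5652; e^(−k₂t) = e^(−0.06262) = 0.9393.
C_D = 0.605×1.94/(0.0664−0.605) × (0.5652−0.9393) = (-2.179)×(-0.3741) = 0.8152 mol/L.
C_A = C_{A0}e^(−k₁t) = 1.097 mol/L, so C_U = C_{A0}−C_A−C_D = 0.02828 mol/L; C_D/C_U = 28.8.

28.8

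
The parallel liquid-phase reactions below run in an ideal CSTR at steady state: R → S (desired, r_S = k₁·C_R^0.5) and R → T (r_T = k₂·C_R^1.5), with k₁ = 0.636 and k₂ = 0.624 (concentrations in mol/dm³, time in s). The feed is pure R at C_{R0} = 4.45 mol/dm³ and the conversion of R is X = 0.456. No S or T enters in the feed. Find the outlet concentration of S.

0.601 mol/dm³

Exit C_R = C_{R0}(1−X) = 4.45×0.544 = 2.421 mol/dm³.
A CSTR operates uniformly at the exit composition, giving r_S = 0.9895 and r_T = 2.350 (each k·C_R^n at C_R = 2.421).
Fraction of consumed R going to S: r_S/(r_S+r_T) = 0.2963.
C_S = 0.2963·C_{R0}·X = 0.2963×4.45×0.456 = 0.601 mol/dm³.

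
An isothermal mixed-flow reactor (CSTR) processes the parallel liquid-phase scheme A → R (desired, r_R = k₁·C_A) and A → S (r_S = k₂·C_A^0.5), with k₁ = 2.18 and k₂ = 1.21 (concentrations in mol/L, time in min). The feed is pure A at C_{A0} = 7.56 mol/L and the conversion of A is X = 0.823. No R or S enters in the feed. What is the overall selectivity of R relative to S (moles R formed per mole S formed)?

2.08

Exit C_A = C_{A0}(1−X) = 7.56×0.177 = 1.338 mol/L.
A CSTR operates uniformly at the exit composition, giving r_R = 2.917 and r_S = 1.400 (each k·C_A^n at C_A = 1.338).
Overall selectivity = C_R/C_S = r_Rτ/(r_Sτ) = r_R/r_S = 2.08.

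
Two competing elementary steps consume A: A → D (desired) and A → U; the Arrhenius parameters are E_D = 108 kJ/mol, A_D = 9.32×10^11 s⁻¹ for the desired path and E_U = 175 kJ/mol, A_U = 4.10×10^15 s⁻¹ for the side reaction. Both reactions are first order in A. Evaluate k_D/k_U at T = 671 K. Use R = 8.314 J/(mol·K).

37.4

With equal orders, S_{D/U} = k_D/k_U = (A_D/A_U)·exp[(E_U−E_D)/(RT)].
(E_U−E_D)/(RT) = (175−108)×10³/(8.314×671) = 67000/5579 = 12.01.
k_D/k_U = (9.32×10^11/4.10×10^15)·exp(12.01) = 2.273×10^-4 × 1.644×10^5 = 37.4.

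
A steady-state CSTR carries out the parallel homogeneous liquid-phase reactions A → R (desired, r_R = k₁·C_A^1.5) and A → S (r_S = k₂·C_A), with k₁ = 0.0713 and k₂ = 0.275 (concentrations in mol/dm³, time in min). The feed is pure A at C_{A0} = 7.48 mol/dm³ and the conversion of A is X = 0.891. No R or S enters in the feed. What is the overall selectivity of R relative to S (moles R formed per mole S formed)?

Exit C_A = C_{A0}(1−X) = 7.48×0.109 = 0.8153 mol/dm³.
In a CSTR the entire volume is at exit conditions, so r_R = 0.0713×0.8153^1.5 = 0.05249 and r_S = 0.275×0.8153 = 0.2242.
Overall selectivity = C_R/C_S = r_Rτ/(r_Sτ) = r_R/r_S = 0.234.

0.234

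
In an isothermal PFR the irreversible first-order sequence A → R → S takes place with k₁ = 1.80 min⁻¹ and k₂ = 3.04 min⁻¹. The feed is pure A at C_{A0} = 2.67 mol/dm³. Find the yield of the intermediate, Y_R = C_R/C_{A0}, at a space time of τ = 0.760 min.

Solving the coupled first-order balances gives C_R(τ) = [k₁/(k₂−k₁)]·C_{A0}·(e^(−k₁τ) − e^(−k₂τ)).
e^(−k₁τ) = e^(−1.80×0.760) = e^(−1.368) = 0.2546; e^(−k₂τ) = e^(−2.310) = 0.09922.
C_R = 1.80×2.67/(3.04−1.80) × (0.2546−0.09922) = 3.876×0.1554 = 0.6023 mol/dm³.
Y_R = C_R/C_{A0} = 0.6023/2.67 = 0.226.

0.226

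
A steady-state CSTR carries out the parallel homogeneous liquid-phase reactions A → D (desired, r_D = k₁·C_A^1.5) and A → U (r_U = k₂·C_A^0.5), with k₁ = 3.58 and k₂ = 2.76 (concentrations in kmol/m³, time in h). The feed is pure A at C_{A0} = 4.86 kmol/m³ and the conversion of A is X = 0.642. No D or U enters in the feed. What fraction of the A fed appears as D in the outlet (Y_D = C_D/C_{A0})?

Exit C_A = C_{A0}(1−X) = 4.86×0.358 = 1.740 kmol/m³.
In a CSTR the entire volume is at exit conditions, so r_D = 3.58×1.740^1.5 = 8.216 and r_U = 2.76×1.740^0.5 = 3.641.
Fraction of consumed A going to D: r_D/(r_D+r_U) = 0.6930.
C_D = 0.6930·C_{A0}·X = 0.6930×4.86×0.642 = 2.16 kmol/m³; Y_D = C_D/C_{A0} = 0.445.

0.445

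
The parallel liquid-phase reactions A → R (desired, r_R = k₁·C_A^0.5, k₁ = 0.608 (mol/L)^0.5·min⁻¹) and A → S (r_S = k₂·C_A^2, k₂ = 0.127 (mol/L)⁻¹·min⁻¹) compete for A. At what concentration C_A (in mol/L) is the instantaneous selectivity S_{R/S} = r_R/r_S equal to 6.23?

0.839 mol/L

S_{R/S} = (k₁/k₂)·C_A^-1.5 ⇒ C_A = (S·k₂/k₁)^(1/(-1.5)).
= (6.23×0.127/0.608)^(-0.6667) = (1.301)^(-0.6667) = 0.839 mol/L.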